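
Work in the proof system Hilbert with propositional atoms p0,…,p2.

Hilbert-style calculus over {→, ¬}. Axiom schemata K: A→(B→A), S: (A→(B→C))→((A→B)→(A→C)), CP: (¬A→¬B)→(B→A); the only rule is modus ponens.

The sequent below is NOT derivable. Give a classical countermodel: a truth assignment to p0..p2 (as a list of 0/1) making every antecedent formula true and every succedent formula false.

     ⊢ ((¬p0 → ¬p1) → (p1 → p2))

Truth-table refutation:
  v=000: Γ:[] Δ:[((¬p0 → ¬p1) → (p1 → p2))=T] refutes=False
  v=001: Γ:[] Δ:[((¬p0 → ¬p1) → (p1 → p2))=T] refutes=False
  v=010: Γ:[] Δ:[((¬p0 → ¬p1) → (p1 → p2))=T] refutes=False
  v=011: Γ:[] Δ:[((¬p0 → ¬p1) → (p1 → p2))=T] refutes=False
  v=100: Γ:[] Δ:[((¬p0 → ¬p1) → (p1 → p2))=T] refutes=False
  v=101: Γ:[] Δ:[((¬p0 → ¬p1) → (p1 → p2))=T] refutes=False
  v=110: Γ:[] Δ:[((¬p0 → ¬p1) → (p1 → p2))=F] refutes=True  ← countermodel

Result: [1, 1, 0]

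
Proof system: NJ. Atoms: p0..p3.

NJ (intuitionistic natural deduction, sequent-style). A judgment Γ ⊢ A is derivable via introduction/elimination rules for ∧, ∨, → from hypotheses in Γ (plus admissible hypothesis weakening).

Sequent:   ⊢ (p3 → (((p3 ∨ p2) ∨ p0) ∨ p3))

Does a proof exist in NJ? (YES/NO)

Proof tree:
[→I]  ⊢ (p3 → (((p3 ∨ p2) ∨ p0) ∨ p3))
  [∨I₁] p3 ⊢ (((p3 ∨ p2) ∨ p0) ∨ p3)
    [∨I₁] p3 ⊢ ((p3 ∨ p2) ∨ p0)
      [∨I₁] p3 ⊢ (p3 ∨ p2)
        [Ax] p3 ⊢ p3

Result: YES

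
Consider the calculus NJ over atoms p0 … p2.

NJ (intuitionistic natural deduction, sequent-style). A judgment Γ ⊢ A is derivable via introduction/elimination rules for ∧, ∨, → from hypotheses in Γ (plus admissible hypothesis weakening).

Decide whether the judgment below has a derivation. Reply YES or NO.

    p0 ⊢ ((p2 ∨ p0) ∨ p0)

Derivation (root first):
[∨I₁] p0 ⊢ ((p2 ∨ p0) ∨ p0)
  [∨I₂] p0 ⊢ (p2 ∨ p0)
    [Ax] p0 ⊢ p0

Result: YES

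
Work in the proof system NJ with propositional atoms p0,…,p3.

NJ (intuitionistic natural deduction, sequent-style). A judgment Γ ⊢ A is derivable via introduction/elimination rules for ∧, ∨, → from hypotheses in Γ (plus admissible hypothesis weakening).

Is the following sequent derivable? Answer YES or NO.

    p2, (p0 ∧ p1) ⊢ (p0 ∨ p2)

Derivation (root first):
[Wk] p2, (p0 ∧ p1) ⊢ (p0 ∨ p2)
  [∨I₂] p2 ⊢ (p0 ∨ p2)
    [→E] p2 ⊢ p2
      [→I]  ⊢ (p2 → p2)
        [Ax] p2 ⊢ p2
      [Ax] p2 ⊢ p2

Result: YES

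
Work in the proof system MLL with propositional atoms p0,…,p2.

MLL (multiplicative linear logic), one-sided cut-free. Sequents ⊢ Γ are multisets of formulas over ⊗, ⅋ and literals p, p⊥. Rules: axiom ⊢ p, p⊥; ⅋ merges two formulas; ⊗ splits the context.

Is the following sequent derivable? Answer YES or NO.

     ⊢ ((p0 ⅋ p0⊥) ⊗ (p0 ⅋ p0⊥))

Derivation trace:
[⊗]  ⊢ ((p0 ⅋ p0⊥) ⊗ (p0 ⅋ p0⊥))
  [⅋]  ⊢ (p0 ⅋ p0⊥)
    [Ax]  ⊢ p0, p0⊥
  [⅋]  ⊢ (p0 ⅋ p0⊥)
    [Ax]  ⊢ p0, p0⊥

Result: YES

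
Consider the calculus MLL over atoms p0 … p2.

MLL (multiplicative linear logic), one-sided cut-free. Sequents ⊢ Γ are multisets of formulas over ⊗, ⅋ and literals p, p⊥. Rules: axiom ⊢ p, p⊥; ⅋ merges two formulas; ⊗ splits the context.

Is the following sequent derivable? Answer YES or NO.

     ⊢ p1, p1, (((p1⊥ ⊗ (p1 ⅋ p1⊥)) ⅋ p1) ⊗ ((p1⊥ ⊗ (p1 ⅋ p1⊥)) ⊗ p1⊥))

Derivation (root first):
[⊗]  ⊢ p1, p1, (((p1⊥ ⊗ (p1 ⅋ p1⊥)) ⅋ p1) ⊗ ((p1⊥ ⊗ (p1 ⅋ p1⊥)) ⊗ p1⊥))
  [⅋]  ⊢ ((p1⊥ ⊗ (p1 ⅋ p1⊥)) ⅋ p1)
    [⊗]  ⊢ p1, (p1⊥ ⊗ (p1 ⅋ p1⊥))
      [Ax]  ⊢ p1, p1⊥
      [⅋]  ⊢ (p1 ⅋ p1⊥)
        [Ax]  ⊢ p1, p1⊥
  [⊗]  ⊢ p1, p1, ((p1⊥ ⊗ (p1 ⅋ p1⊥)) ⊗ p1⊥)
    [⊗]  ⊢ p1, (p1⊥ ⊗ (p1 ⅋ p1⊥))
      [Ax]  ⊢ p1, p1⊥
      [⅋]  ⊢ (p1 ⅋ p1⊥)
        [Ax]  ⊢ p1, p1⊥
    [Ax]  ⊢ p1, p1⊥

Result: YES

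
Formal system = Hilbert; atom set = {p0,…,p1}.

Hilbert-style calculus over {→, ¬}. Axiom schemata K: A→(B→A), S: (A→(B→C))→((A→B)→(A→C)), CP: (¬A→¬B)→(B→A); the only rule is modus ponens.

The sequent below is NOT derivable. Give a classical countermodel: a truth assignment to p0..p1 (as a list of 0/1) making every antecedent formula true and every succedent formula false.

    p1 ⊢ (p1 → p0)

Search for a countermodel by truth-table:
  v=00: Γ:[p1=F] Δ:[(p1 → p0)=T] refutes=False
  v=01: Γ:[p1=T] Δ:[(p1 → p0)=F] refutes=True  ← countermodel

Result: [0, 1]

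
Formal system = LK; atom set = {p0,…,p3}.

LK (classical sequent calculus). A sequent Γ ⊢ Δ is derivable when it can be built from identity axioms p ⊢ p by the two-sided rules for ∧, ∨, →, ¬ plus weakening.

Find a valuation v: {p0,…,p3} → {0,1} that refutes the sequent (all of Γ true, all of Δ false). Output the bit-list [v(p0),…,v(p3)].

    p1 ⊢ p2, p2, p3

Search for a countermodel by truth-table:
  v=0000: Γ:[p1=F] Δ:[p2=F, p2=F, p3=F] refutes=False
  v=0001: Γ:[p1=F] Δ:[p2=F, p2=F, p3=T] refutes=False
  v=0010: Γ:[p1=F] Δ:[p2=T, p2=T, p3=F] refutes=False
  v=0011: Γ:[p1=F] Δ:[p2=T, p2=T, p3=T] refutes=False
  v=0100: Γ:[p1=T] Δ:[p2=F, p2=F, p3=F] refutes=True  ← countermodel

Result: [0, 1, 0, 0]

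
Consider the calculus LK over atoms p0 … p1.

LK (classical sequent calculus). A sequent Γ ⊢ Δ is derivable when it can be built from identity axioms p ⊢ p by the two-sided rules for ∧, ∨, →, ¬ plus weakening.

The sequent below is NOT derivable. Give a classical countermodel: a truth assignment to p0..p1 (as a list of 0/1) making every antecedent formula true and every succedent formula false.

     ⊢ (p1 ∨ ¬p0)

Enumerate valuations to refute Γ ⊢ Δ:
  v=00: Γ:[] Δ:[(p1 ∨ ¬p0)=T] refutes=False
  v=01: Γ:[] Δ:[(p1 ∨ ¬p0)=T] refutes=False
  v=10: Γ:[] Δ:[(p1 ∨ ¬p0)=F] refutes=True  ← countermodel

Result: [1, 0]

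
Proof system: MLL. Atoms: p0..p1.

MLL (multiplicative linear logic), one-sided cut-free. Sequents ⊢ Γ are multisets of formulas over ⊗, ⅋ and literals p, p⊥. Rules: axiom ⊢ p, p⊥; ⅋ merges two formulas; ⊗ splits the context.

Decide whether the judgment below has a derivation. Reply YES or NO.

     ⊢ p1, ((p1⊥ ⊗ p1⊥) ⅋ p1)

Derivation trace:
[⅋]  ⊢ p1, ((p1⊥ ⊗ p1⊥) ⅋ p1)
  [⊗]  ⊢ p1, p1, (p1⊥ ⊗ p1⊥)
    [Ax]  ⊢ p1, p1⊥
    [Ax]  ⊢ p1, p1⊥

Result: YES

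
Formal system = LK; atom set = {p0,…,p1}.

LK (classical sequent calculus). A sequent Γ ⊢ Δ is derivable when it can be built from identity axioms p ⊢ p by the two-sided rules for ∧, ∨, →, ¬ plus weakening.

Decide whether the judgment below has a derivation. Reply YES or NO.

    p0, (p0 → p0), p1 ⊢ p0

Proof tree:
[WL] p0, (p0 → p0), p1 ⊢ p0
  [→L] p0, (p0 → p0) ⊢ p0
    [Ax] p0 ⊢ p0
    [Ax] p0 ⊢ p0

Result: YES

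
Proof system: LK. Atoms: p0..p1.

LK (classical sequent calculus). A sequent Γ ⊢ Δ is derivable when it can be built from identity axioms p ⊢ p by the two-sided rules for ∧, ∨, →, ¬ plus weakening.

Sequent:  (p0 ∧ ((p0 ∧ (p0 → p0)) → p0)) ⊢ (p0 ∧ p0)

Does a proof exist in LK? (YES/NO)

Proof tree:
[∧L] (p0 ∧ ((p0 ∧ (p0 → p0)) → p0)) ⊢ (p0 ∧ p0)
  [→L] p0, ((p0 ∧ (p0 → p0)) → p0) ⊢ (p0 ∧ p0)
    [∧R] p0 ⊢ (p0 ∧ (p0 → p0))
      [Ax] p0 ⊢ p0
      [→R]  ⊢ (p0 → p0)
        [Ax] p0 ⊢ p0
    [∧R] p0 ⊢ (p0 ∧ p0)
      [Ax] p0 ⊢ p0
      [Ax] p0 ⊢ p0

Result: YES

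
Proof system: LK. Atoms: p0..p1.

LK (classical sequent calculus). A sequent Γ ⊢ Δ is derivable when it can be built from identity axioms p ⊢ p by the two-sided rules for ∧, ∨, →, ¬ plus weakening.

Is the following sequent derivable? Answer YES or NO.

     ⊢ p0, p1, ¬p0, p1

Derivation (root first):
[WR]  ⊢ p0, p1, ¬p0, p1
  [¬R]  ⊢ p0, p1, ¬p0
    [WR] p0 ⊢ p0, p1
      [Ax] p0 ⊢ p0

Result: YES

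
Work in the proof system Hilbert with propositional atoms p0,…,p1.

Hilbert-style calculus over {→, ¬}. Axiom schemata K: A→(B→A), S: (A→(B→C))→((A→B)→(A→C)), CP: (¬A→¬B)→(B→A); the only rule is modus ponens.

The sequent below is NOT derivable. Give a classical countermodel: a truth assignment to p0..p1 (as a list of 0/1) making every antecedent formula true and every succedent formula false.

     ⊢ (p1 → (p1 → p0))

Search for a countermodel by truth-table:
  v=00: Γ:[] Δ:[(p1 → (p1 → p0))=T] refutes=False
  v=01: Γ:[] Δ:[(p1 → (p1 → p0))=F] refutes=True  ← countermodel

Result: [0, 1]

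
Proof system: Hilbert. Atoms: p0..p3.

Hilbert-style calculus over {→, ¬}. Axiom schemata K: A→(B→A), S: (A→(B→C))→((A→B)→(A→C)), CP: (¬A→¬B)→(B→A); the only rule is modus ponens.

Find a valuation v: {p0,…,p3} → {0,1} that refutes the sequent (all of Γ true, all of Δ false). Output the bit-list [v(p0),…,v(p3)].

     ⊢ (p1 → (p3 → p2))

Enumerate valuations to refute Γ ⊢ Δ:
  v=0000: Γ:[] Δ:[(p1 → (p3 → p2))=T] refutes=False
  v=0001: Γ:[] Δ:[(p1 → (p3 → p2))=T] refutes=False
  v=0010: Γ:[] Δ:[(p1 → (p3 → p2))=T] refutes=False
  v=0011: Γ:[] Δ:[(p1 → (p3 → p2))=T] refutes=False
  v=0100: Γ:[] Δ:[(p1 → (p3 → p2))=T] refutes=False
  v=0101: Γ:[] Δ:[(p1 → (p3 → p2))=F] refutes=True  ← countermodel

Result: [0, 1, 0, 1]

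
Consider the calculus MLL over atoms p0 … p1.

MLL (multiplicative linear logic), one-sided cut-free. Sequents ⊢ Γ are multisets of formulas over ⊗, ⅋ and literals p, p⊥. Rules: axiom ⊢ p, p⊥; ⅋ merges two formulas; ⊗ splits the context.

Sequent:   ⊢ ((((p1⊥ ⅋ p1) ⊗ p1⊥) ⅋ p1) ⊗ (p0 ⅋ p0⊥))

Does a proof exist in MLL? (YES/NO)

Derivation trace:
[⊗]  ⊢ ((((p1⊥ ⅋ p1) ⊗ p1⊥) ⅋ p1) ⊗ (p0 ⅋ p0⊥))
  [⅋]  ⊢ (((p1⊥ ⅋ p1) ⊗ p1⊥) ⅋ p1)
    [⊗]  ⊢ p1, ((p1⊥ ⅋ p1) ⊗ p1⊥)
      [⅋]  ⊢ (p1⊥ ⅋ p1)
        [Ax]  ⊢ p1, p1⊥
      [Ax]  ⊢ p1, p1⊥
  [⅋]  ⊢ (p0 ⅋ p0⊥)
    [Ax]  ⊢ p0, p0⊥

Result: YES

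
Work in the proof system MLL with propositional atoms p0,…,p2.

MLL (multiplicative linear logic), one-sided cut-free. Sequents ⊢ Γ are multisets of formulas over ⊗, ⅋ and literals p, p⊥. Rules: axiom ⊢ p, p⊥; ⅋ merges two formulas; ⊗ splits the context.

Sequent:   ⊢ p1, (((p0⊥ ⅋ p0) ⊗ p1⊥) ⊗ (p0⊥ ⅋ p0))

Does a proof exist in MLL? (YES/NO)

Proof tree:
[⊗]  ⊢ p1, (((p0⊥ ⅋ p0) ⊗ p1⊥) ⊗ (p0⊥ ⅋ p0))
  [⊗]  ⊢ p1, ((p0⊥ ⅋ p0) ⊗ p1⊥)
    [⅋]  ⊢ (p0⊥ ⅋ p0)
      [Ax]  ⊢ p0, p0⊥
    [Ax]  ⊢ p1, p1⊥
  [⅋]  ⊢ (p0⊥ ⅋ p0)
    [Ax]  ⊢ p0, p0⊥

Result: YES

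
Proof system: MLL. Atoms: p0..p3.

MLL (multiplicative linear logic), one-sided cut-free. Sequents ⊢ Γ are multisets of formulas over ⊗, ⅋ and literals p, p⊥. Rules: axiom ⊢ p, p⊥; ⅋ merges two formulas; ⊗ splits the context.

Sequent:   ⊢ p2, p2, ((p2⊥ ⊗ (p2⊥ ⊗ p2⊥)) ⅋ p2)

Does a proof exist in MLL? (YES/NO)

Derivation (root first):
[⅋]  ⊢ p2, p2, ((p2⊥ ⊗ (p2⊥ ⊗ p2⊥)) ⅋ p2)
  [⊗]  ⊢ p2, p2, p2, (p2⊥ ⊗ (p2⊥ ⊗ p2⊥))
    [Ax]  ⊢ p2, p2⊥
    [⊗]  ⊢ p2, p2, (p2⊥ ⊗ p2⊥)
      [Ax]  ⊢ p2, p2⊥
      [Ax]  ⊢ p2, p2⊥

Result: YES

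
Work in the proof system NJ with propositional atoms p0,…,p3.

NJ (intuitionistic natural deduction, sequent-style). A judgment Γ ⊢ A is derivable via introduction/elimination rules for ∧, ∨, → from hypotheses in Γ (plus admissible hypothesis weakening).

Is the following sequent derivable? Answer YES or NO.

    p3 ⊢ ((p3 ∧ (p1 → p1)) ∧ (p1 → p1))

Derivation trace:
[∧I] p3 ⊢ ((p3 ∧ (p1 → p1)) ∧ (p1 → p1))
  [∧I] p3 ⊢ (p3 ∧ (p1 → p1))
    [Ax] p3 ⊢ p3
    [→I]  ⊢ (p1 → p1)
      [Ax] p1 ⊢ p1
  [→I]  ⊢ (p1 → p1)
    [Ax] p1 ⊢ p1

Result: YES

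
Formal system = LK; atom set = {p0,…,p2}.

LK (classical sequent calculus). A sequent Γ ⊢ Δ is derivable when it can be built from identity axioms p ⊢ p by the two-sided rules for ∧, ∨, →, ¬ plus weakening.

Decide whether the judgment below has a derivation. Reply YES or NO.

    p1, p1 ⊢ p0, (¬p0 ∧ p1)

Derivation trace:
[WL] p1, p1 ⊢ p0, (¬p0 ∧ p1)
  [∧R] p1 ⊢ p0, (¬p0 ∧ p1)
    [¬R]  ⊢ p0, ¬p0
      [Ax] p0 ⊢ p0
    [Ax] p1 ⊢ p1

Result: YES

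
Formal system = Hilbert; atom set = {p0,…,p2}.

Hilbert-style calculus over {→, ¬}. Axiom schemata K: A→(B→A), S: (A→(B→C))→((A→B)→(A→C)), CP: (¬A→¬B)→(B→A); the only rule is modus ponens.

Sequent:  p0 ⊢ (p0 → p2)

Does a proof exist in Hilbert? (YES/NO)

Enumerate valuations to refute Γ ⊢ Δ:
  v=000: Γ:[p0=F] Δ:[(p0 → p2)=T] refutes=False
  v=001: Γ:[p0=F] Δ:[(p0 → p2)=T] refutes=False
  v=010: Γ:[p0=F] Δ:[(p0 → p2)=T] refutes=False
  v=011: Γ:[p0=F] Δ:[(p0 → p2)=T] refutes=False
  v=100: Γ:[p0=T] Δ:[(p0 → p2)=F] refutes=True  ← countermodel

Result: NO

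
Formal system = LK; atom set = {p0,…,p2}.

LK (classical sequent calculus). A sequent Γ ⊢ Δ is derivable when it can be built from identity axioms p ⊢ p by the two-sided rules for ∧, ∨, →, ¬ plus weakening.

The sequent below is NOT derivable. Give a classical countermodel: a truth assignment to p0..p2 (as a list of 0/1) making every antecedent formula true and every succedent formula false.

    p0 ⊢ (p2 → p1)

Search for a countermodel by truth-table:
  v=000: Γ:[p0=F] Δ:[(p2 → p1)=T] refutes=False
  v=001: Γ:[p0=F] Δ:[(p2 → p1)=F] refutes=False
  v=010: Γ:[p0=F] Δ:[(p2 → p1)=T] refutes=False
  v=011: Γ:[p0=F] Δ:[(p2 → p1)=T] refutes=False
  v=100: Γ:[p0=T] Δ:[(p2 → p1)=T] refutes=False
  v=101: Γ:[p0=T] Δ:[(p2 → p1)=F] refutes=True  ← countermodel

Result: [1, 0, 1]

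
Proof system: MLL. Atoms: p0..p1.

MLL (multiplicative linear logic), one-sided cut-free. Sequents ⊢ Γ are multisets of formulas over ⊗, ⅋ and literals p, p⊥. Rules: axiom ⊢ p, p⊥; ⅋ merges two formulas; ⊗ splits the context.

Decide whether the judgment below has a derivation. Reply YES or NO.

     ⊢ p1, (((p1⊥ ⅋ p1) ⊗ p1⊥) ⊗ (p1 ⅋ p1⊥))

Derivation (root first):
[⊗]  ⊢ p1, (((p1⊥ ⅋ p1) ⊗ p1⊥) ⊗ (p1 ⅋ p1⊥))
  [⊗]  ⊢ p1, ((p1⊥ ⅋ p1) ⊗ p1⊥)
    [⅋]  ⊢ (p1⊥ ⅋ p1)
      [Ax]  ⊢ p1, p1⊥
    [Ax]  ⊢ p1, p1⊥
  [⅋]  ⊢ (p1 ⅋ p1⊥)
    [Ax]  ⊢ p1, p1⊥

Result: YES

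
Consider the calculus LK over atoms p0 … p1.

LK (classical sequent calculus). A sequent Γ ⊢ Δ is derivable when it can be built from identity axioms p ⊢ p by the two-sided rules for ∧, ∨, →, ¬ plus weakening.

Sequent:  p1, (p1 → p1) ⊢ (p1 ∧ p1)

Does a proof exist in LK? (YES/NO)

Derivation trace:
[→L] p1, (p1 → p1) ⊢ (p1 ∧ p1)
  [Ax] p1 ⊢ p1
  [∧R] p1 ⊢ (p1 ∧ p1)
    [Ax] p1 ⊢ p1
    [Ax] p1 ⊢ p1

Result: YES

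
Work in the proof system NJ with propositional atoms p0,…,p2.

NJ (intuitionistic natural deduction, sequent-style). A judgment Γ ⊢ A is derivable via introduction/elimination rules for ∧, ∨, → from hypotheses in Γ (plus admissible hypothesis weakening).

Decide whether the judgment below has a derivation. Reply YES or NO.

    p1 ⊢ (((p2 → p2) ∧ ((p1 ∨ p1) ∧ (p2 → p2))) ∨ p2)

Proof tree:
[∨I₁] p1 ⊢ (((p2 → p2) ∧ ((p1 ∨ p1) ∧ (p2 → p2))) ∨ p2)
  [∧I] p1 ⊢ ((p2 → p2) ∧ ((p1 ∨ p1) ∧ (p2 → p2)))
    [→I]  ⊢ (p2 → p2)
      [Ax] p2 ⊢ p2
    [∧I] p1 ⊢ ((p1 ∨ p1) ∧ (p2 → p2))
      [∨I₂] p1 ⊢ (p1 ∨ p1)
        [Ax] p1 ⊢ p1
      [→I]  ⊢ (p2 → p2)
        [Ax] p2 ⊢ p2

Result: YES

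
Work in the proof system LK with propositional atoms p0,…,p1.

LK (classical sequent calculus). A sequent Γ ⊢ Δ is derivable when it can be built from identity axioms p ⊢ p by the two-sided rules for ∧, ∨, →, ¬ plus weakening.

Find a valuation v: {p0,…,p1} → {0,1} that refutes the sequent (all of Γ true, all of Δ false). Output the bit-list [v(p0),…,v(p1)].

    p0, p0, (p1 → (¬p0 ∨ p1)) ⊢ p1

Enumerate valuations to refute Γ ⊢ Δ:
  v=00: Γ:[p0=F, p0=F, (p1 → (¬p0 ∨ p1))=T] Δ:[p1=F] refutes=False
  v=01: Γ:[p0=F, p0=F, (p1 → (¬p0 ∨ p1))=T] Δ:[p1=T] refutes=False
  v=10: Γ:[p0=T, p0=T, (p1 → (¬p0 ∨ p1))=T] Δ:[p1=F] refutes=True  ← countermodel

Result: [1, 0]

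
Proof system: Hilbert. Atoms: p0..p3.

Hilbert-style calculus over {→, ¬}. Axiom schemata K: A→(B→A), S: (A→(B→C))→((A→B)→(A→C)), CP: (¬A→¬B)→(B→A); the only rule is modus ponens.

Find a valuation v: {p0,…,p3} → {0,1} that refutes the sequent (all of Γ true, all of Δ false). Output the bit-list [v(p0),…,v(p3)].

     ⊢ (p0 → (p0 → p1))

Truth-table refutation:
  v=0000: Γ:[] Δ:[(p0 → (p0 → p1))=T] refutes=False
  v=0001: Γ:[] Δ:[(p0 → (p0 → p1))=T] refutes=False
  v=0010: Γ:[] Δ:[(p0 → (p0 → p1))=T] refutes=False
  v=0011: Γ:[] Δ:[(p0 → (p0 → p1))=T] refutes=False
  v=0100: Γ:[] Δ:[(p0 → (p0 → p1))=T] refutes=False
  v=0101: Γ:[] Δ:[(p0 → (p0 → p1))=T] refutes=False
  v=0110: Γ:[] Δ:[(p0 → (p0 → p1))=T] refutes=False
  v=0111: Γ:[] Δ:[(p0 → (p0 → p1))=T] refutes=False
  v=1000: Γ:[] Δ:[(p0 → (p0 → p1))=F] refutes=True  ← countermodel

Result: [1, 0, 0, 0]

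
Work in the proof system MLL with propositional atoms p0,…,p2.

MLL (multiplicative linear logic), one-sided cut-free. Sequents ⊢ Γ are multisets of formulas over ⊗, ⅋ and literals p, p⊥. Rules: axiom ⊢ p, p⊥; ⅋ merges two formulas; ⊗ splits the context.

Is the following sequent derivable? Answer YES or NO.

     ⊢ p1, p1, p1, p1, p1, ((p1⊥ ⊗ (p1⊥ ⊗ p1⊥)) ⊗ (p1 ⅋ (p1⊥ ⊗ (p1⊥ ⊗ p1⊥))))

Proof tree:
[⊗]  ⊢ p1, p1, p1, p1, p1, ((p1⊥ ⊗ (p1⊥ ⊗ p1⊥)) ⊗ (p1 ⅋ (p1⊥ ⊗ (p1⊥ ⊗ p1⊥))))
  [⊗]  ⊢ p1, p1, p1, (p1⊥ ⊗ (p1⊥ ⊗ p1⊥))
    [Ax]  ⊢ p1, p1⊥
    [⊗]  ⊢ p1, p1, (p1⊥ ⊗ p1⊥)
      [Ax]  ⊢ p1, p1⊥
      [Ax]  ⊢ p1, p1⊥
  [⅋]  ⊢ p1, p1, (p1 ⅋ (p1⊥ ⊗ (p1⊥ ⊗ p1⊥)))
    [⊗]  ⊢ p1, p1, p1, (p1⊥ ⊗ (p1⊥ ⊗ p1⊥))
      [Ax]  ⊢ p1, p1⊥
      [⊗]  ⊢ p1, p1, (p1⊥ ⊗ p1⊥)
        [Ax]  ⊢ p1, p1⊥
        [Ax]  ⊢ p1, p1⊥

Result: YES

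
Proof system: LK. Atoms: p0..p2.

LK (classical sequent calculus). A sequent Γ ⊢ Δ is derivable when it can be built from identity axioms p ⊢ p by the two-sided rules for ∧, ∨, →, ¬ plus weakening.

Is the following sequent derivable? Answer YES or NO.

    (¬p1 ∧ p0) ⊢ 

Truth-table refutation:
  v=000: Γ:[(¬p1 ∧ p0)=F] Δ:[] refutes=False
  v=001: Γ:[(¬p1 ∧ p0)=F] Δ:[] refutes=False
  v=010: Γ:[(¬p1 ∧ p0)=F] Δ:[] refutes=False
  v=011: Γ:[(¬p1 ∧ p0)=F] Δ:[] refutes=False
  v=100: Γ:[(¬p1 ∧ p0)=T] Δ:[] refutes=True  ← countermodel

Result: NO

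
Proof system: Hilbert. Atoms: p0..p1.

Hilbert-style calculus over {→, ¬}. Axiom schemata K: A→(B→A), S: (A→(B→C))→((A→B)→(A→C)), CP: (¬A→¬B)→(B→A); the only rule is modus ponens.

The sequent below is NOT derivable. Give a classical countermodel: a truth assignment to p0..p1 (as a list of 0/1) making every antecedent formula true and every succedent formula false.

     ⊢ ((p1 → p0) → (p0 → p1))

Truth-table refutation:
  v=00: Γ:[] Δ:[((p1 → p0) → (p0 → p1))=T] refutes=False
  v=01: Γ:[] Δ:[((p1 → p0) → (p0 → p1))=T] refutes=False
  v=10: Γ:[] Δ:[((p1 → p0) → (p0 → p1))=F] refutes=True  ← countermodel

Result: [1, 0]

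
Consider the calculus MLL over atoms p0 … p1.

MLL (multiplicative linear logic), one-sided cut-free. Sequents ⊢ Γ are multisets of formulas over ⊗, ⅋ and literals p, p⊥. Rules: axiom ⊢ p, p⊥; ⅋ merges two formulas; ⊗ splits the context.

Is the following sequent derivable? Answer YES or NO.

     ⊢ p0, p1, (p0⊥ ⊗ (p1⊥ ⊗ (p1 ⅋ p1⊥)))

Derivation (root first):
[⊗]  ⊢ p0, p1, (p0⊥ ⊗ (p1⊥ ⊗ (p1 ⅋ p1⊥)))
  [Ax]  ⊢ p0, p0⊥
  [⊗]  ⊢ p1, (p1⊥ ⊗ (p1 ⅋ p1⊥))
    [Ax]  ⊢ p1, p1⊥
    [⅋]  ⊢ (p1 ⅋ p1⊥)
      [Ax]  ⊢ p1, p1⊥

Result: YES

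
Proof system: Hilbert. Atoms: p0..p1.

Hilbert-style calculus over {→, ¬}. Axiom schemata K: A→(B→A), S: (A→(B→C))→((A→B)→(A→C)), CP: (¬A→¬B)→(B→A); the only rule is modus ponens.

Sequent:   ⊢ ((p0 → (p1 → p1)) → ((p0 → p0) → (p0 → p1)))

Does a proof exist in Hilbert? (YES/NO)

Search for a countermodel by truth-table:
  v=00: Γ:[] Δ:[((p0 → (p1 → p1)) → ((p0 → p0) → (p0 → p1)))=T] refutes=False
  v=01: Γ:[] Δ:[((p0 → (p1 → p1)) → ((p0 → p0) → (p0 → p1)))=T] refutes=False
  v=10: Γ:[] Δ:[((p0 → (p1 → p1)) → ((p0 → p0) → (p0 → p1)))=F] refutes=True  ← countermodel

Result: NO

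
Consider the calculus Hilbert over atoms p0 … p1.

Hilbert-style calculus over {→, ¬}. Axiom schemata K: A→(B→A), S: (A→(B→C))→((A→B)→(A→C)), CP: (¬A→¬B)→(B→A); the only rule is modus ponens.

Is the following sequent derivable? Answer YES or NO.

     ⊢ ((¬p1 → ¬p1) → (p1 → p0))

Truth-table refutation:
  v=00: Γ:[] Δ:[((¬p1 → ¬p1) → (p1 → p0))=T] refutes=False
  v=01: Γ:[] Δ:[((¬p1 → ¬p1) → (p1 → p0))=F] refutes=True  ← countermodel

Result: NO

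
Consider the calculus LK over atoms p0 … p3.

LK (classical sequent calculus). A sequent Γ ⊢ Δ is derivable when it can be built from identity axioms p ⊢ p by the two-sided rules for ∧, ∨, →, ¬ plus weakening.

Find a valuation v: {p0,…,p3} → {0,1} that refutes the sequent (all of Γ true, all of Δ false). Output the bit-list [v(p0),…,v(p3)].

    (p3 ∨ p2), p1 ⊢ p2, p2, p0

Enumerate valuations to refute Γ ⊢ Δ:
  v=0000: Γ:[(p3 ∨ p2)=F, p1=F] Δ:[p2=F, p2=F, p0=F] refutes=False
  v=0001: Γ:[(p3 ∨ p2)=T, p1=F] Δ:[p2=F, p2=F, p0=F] refutes=False
  v=0010: Γ:[(p3 ∨ p2)=T, p1=F] Δ:[p2=T, p2=T, p0=F] refutes=False
  v=0011: Γ:[(p3 ∨ p2)=T, p1=F] Δ:[p2=T, p2=T, p0=F] refutes=False
  v=0100: Γ:[(p3 ∨ p2)=F, p1=T] Δ:[p2=F, p2=F, p0=F] refutes=False
  v=0101: Γ:[(p3 ∨ p2)=T, p1=T] Δ:[p2=F, p2=F, p0=F] refutes=True  ← countermodel

Result: [0, 1, 0, 1]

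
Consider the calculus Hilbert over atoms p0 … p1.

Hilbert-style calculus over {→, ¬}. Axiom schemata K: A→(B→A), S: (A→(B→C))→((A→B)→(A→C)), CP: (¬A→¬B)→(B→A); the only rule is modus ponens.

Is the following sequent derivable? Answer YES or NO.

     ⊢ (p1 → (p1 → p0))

Truth-table refutation:
  v=00: Γ:[] Δ:[(p1 → (p1 → p0))=T] refutes=False
  v=01: Γ:[] Δ:[(p1 → (p1 → p0))=F] refutes=True  ← countermodel

Result: NO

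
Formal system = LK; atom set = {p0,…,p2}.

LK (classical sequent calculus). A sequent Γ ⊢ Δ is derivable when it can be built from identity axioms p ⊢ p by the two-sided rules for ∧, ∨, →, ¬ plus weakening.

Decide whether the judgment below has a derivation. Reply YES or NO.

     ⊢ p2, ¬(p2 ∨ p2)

Derivation trace:
[¬R]  ⊢ p2, ¬(p2 ∨ p2)
  [∨L] (p2 ∨ p2) ⊢ p2
    [Ax] p2 ⊢ p2
    [Ax] p2 ⊢ p2

Result: YES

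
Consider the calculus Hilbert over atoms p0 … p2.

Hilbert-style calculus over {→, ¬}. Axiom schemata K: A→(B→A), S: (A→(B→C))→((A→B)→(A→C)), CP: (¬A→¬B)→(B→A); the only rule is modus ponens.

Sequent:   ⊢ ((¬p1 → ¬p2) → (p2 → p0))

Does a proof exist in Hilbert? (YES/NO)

Truth-table refutation:
  v=000: Γ:[] Δ:[((¬p1 → ¬p2) → (p2 → p0))=T] refutes=False
  v=001: Γ:[] Δ:[((¬p1 → ¬p2) → (p2 → p0))=T] refutes=False
  v=010: Γ:[] Δ:[((¬p1 → ¬p2) → (p2 → p0))=T] refutes=False
  v=011: Γ:[] Δ:[((¬p1 → ¬p2) → (p2 → p0))=F] refutes=True  ← countermodel

Result: NO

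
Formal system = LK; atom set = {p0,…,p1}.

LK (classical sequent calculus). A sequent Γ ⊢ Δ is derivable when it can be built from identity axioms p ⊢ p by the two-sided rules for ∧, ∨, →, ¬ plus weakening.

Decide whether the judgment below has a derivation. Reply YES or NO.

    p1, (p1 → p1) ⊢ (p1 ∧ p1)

Derivation trace:
[∧R] p1, (p1 → p1) ⊢ (p1 ∧ p1)
  [→L] p1, (p1 → p1) ⊢ p1
    [Ax] p1 ⊢ p1
    [Ax] p1 ⊢ p1
  [→L] p1, (p1 → p1) ⊢ p1
    [Ax] p1 ⊢ p1
    [Ax] p1 ⊢ p1

Result: YES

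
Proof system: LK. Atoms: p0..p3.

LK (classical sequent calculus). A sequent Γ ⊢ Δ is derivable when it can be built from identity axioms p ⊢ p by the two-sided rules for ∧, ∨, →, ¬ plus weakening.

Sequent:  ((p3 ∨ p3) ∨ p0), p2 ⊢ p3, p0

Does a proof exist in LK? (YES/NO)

Derivation trace:
[WL] ((p3 ∨ p3) ∨ p0), p2 ⊢ p3, p0
  [∨L] ((p3 ∨ p3) ∨ p0) ⊢ p3, p0
    [∨L] (p3 ∨ p3) ⊢ p3
      [Ax] p3 ⊢ p3
      [Ax] p3 ⊢ p3
    [Ax] p0 ⊢ p0

Result: YES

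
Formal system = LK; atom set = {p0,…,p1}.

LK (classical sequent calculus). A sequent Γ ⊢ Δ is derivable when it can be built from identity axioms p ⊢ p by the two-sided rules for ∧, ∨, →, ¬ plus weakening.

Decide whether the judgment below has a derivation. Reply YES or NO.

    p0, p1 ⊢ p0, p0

Proof tree:
[WR] p0, p1 ⊢ p0, p0
  [WL] p0, p1 ⊢ p0
    [Ax] p0 ⊢ p0

Result: YES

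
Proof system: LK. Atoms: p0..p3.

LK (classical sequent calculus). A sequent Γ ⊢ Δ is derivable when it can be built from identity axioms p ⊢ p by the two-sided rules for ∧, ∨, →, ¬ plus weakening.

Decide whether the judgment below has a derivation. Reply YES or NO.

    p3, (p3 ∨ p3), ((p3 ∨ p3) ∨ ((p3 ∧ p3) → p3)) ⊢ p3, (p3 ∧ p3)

Derivation trace:
[∨L] p3, (p3 ∨ p3), ((p3 ∨ p3) ∨ ((p3 ∧ p3) → p3)) ⊢ p3, (p3 ∧ p3)
  [∧R] p3, (p3 ∨ p3) ⊢ (p3 ∧ p3)
    [∨L] (p3 ∨ p3) ⊢ p3
      [Ax] p3 ⊢ p3
      [Ax] p3 ⊢ p3
    [Ax] p3 ⊢ p3
  [→L] p3, (p3 ∨ p3), ((p3 ∧ p3) → p3) ⊢ p3
    [∧R] p3, (p3 ∨ p3) ⊢ (p3 ∧ p3)
      [∨L] (p3 ∨ p3) ⊢ p3
        [Ax] p3 ⊢ p3
        [Ax] p3 ⊢ p3
      [Ax] p3 ⊢ p3
    [Ax] p3 ⊢ p3

Result: YES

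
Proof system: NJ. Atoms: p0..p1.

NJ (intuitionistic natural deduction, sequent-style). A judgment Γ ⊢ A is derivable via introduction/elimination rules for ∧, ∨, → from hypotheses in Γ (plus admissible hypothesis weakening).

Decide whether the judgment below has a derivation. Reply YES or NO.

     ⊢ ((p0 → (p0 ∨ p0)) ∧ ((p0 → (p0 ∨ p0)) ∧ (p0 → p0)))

Derivation (root first):
[∧I]  ⊢ ((p0 → (p0 ∨ p0)) ∧ ((p0 → (p0 ∨ p0)) ∧ (p0 → p0)))
  [→I]  ⊢ (p0 → (p0 ∨ p0))
    [∨I₁] p0 ⊢ (p0 ∨ p0)
      [Ax] p0 ⊢ p0
  [∧I]  ⊢ ((p0 → (p0 ∨ p0)) ∧ (p0 → p0))
    [→I]  ⊢ (p0 → (p0 ∨ p0))
      [∨I₁] p0 ⊢ (p0 ∨ p0)
        [Ax] p0 ⊢ p0
    [→I]  ⊢ (p0 → p0)
      [Ax] p0 ⊢ p0

Result: YES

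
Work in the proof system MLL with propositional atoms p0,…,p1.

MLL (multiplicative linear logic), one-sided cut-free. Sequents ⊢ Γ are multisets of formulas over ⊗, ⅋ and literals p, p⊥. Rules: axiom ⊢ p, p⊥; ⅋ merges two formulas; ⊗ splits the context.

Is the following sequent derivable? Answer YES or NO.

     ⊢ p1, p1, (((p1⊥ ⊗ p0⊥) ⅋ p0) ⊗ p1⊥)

Derivation (root first):
[⊗]  ⊢ p1, p1, (((p1⊥ ⊗ p0⊥) ⅋ p0) ⊗ p1⊥)
  [⅋]  ⊢ p1, ((p1⊥ ⊗ p0⊥) ⅋ p0)
    [⊗]  ⊢ p1, p0, (p1⊥ ⊗ p0⊥)
      [Ax]  ⊢ p1, p1⊥
      [Ax]  ⊢ p0, p0⊥
  [Ax]  ⊢ p1, p1⊥

Result: YES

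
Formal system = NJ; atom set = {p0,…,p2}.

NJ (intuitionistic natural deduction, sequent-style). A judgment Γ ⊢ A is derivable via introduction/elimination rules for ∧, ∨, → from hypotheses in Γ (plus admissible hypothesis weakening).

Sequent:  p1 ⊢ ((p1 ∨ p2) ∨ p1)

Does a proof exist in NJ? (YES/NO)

Derivation trace:
[∨I₁] p1 ⊢ ((p1 ∨ p2) ∨ p1)
  [∨I₁] p1 ⊢ (p1 ∨ p2)
    [Ax] p1 ⊢ p1

Result: YES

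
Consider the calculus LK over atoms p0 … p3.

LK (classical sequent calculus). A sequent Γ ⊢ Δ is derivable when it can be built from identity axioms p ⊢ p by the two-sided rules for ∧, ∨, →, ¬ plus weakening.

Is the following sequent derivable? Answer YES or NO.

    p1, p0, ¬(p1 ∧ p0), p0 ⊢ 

Derivation trace:
[WL] p1, p0, ¬(p1 ∧ p0), p0 ⊢ 
  [¬L] p1, p0, ¬(p1 ∧ p0) ⊢ 
    [∧R] p1, p0 ⊢ (p1 ∧ p0)
      [Ax] p1 ⊢ p1
      [Ax] p0 ⊢ p0

Result: YES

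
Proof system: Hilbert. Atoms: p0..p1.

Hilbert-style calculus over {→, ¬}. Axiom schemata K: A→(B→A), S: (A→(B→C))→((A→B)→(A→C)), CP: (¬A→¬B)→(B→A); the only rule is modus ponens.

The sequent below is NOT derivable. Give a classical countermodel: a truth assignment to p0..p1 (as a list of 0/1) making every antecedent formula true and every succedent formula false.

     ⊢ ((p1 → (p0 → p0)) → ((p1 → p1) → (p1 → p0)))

Search for a countermodel by truth-table:
  v=00: Γ:[] Δ:[((p1 → (p0 → p0)) → ((p1 → p1) → (p1 → p0)))=T] refutes=False
  v=01: Γ:[] Δ:[((p1 → (p0 → p0)) → ((p1 → p1) → (p1 → p0)))=F] refutes=True  ← countermodel

Result: [0, 1]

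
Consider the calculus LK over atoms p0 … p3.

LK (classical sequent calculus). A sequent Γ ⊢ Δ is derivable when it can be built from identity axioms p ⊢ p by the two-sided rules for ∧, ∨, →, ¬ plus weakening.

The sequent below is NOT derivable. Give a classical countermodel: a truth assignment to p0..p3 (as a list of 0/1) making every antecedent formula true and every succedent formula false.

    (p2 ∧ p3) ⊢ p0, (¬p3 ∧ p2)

Search for a countermodel by truth-table:
  v=0000: Γ:[(p2 ∧ p3)=F] Δ:[p0=F, (¬p3 ∧ p2)=F] refutes=False
  v=0001: Γ:[(p2 ∧ p3)=F] Δ:[p0=F, (¬p3 ∧ p2)=F] refutes=False
  v=0010: Γ:[(p2 ∧ p3)=F] Δ:[p0=F, (¬p3 ∧ p2)=T] refutes=False
  v=0011: Γ:[(p2 ∧ p3)=T] Δ:[p0=F, (¬p3 ∧ p2)=F] refutes=True  ← countermodel

Result: [0, 0, 1, 1]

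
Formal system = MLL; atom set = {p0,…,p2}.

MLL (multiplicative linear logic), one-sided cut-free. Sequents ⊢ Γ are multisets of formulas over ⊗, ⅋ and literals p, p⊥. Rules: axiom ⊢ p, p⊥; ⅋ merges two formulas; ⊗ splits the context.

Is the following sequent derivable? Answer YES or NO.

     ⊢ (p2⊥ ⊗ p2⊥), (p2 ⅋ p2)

Proof tree:
[⅋]  ⊢ (p2⊥ ⊗ p2⊥), (p2 ⅋ p2)
  [⊗]  ⊢ p2, p2, (p2⊥ ⊗ p2⊥)
    [Ax]  ⊢ p2, p2⊥
    [Ax]  ⊢ p2, p2⊥

Result: YES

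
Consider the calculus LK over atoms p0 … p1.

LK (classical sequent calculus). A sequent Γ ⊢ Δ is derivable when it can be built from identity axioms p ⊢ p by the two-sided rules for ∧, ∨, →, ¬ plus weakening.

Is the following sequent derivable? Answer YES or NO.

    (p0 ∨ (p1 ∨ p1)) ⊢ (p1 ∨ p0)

Derivation (root first):
[∨R] (p0 ∨ (p1 ∨ p1)) ⊢ (p1 ∨ p0)
  [∨L] (p0 ∨ (p1 ∨ p1)) ⊢ p1, p0
    [Ax] p0 ⊢ p0
    [∨L] (p1 ∨ p1) ⊢ p1
      [Ax] p1 ⊢ p1
      [Ax] p1 ⊢ p1

Result: YES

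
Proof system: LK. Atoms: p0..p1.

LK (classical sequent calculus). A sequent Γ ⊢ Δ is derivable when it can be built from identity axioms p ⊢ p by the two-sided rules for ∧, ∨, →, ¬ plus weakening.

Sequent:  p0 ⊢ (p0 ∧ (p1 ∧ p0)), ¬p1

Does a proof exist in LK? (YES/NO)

Proof tree:
[¬R] p0 ⊢ (p0 ∧ (p1 ∧ p0)), ¬p1
  [∧R] p1, p0 ⊢ (p0 ∧ (p1 ∧ p0))
    [Ax] p0 ⊢ p0
    [∧R] p1, p0 ⊢ (p1 ∧ p0)
      [WL] p1, p0 ⊢ p1
        [Ax] p1 ⊢ p1
      [Ax] p0 ⊢ p0

Result: YES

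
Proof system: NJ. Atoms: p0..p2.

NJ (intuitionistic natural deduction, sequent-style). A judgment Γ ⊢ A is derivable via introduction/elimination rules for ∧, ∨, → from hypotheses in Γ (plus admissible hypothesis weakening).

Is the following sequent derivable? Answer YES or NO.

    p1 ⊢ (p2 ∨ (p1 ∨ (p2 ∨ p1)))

Derivation (root first):
[∨I₂] p1 ⊢ (p2 ∨ (p1 ∨ (p2 ∨ p1)))
  [∨I₂] p1 ⊢ (p1 ∨ (p2 ∨ p1))
    [∨I₂] p1 ⊢ (p2 ∨ p1)
      [Ax] p1 ⊢ p1

Result: YES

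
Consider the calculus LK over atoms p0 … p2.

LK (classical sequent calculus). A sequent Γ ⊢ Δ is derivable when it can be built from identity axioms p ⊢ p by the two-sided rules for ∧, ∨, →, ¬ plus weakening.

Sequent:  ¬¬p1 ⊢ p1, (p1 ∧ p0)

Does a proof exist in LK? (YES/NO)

Proof tree:
[¬L] ¬¬p1 ⊢ p1, (p1 ∧ p0)
  [¬R]  ⊢ p1, (p1 ∧ p0), ¬p1
    [∧R] p1 ⊢ p1, (p1 ∧ p0)
      [Ax] p1 ⊢ p1
      [WR] p1 ⊢ p1, p0
        [Ax] p1 ⊢ p1

Result: YES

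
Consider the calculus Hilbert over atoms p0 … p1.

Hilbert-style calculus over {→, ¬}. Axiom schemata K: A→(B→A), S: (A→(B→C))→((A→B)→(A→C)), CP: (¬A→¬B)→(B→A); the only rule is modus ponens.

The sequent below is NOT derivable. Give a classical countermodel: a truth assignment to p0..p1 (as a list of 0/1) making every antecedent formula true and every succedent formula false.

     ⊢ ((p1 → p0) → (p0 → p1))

Truth-table refutation:
  v=00: Γ:[] Δ:[((p1 → p0) → (p0 → p1))=T] refutes=False
  v=01: Γ:[] Δ:[((p1 → p0) → (p0 → p1))=T] refutes=False
  v=10: Γ:[] Δ:[((p1 → p0) → (p0 → p1))=F] refutes=True  ← countermodel

Result: [1, 0]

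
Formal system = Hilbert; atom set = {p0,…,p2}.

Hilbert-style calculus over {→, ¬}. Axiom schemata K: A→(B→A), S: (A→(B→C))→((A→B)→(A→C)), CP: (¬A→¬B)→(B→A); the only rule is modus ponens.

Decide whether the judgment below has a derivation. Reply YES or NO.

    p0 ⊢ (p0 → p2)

Enumerate valuations to refute Γ ⊢ Δ:
  v=000: Γ:[p0=F] Δ:[(p0 → p2)=T] refutes=False
  v=001: Γ:[p0=F] Δ:[(p0 → p2)=T] refutes=False
  v=010: Γ:[p0=F] Δ:[(p0 → p2)=T] refutes=False
  v=011: Γ:[p0=F] Δ:[(p0 → p2)=T] refutes=False
  v=100: Γ:[p0=T] Δ:[(p0 → p2)=F] refutes=True  ← countermodel

Result: NO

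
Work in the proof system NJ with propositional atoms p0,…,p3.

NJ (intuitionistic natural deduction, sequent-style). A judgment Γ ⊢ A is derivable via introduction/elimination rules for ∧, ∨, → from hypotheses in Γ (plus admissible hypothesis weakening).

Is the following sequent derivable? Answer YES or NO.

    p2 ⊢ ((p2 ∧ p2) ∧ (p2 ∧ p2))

Proof tree:
[∧I] p2 ⊢ ((p2 ∧ p2) ∧ (p2 ∧ p2))
  [∧I] p2 ⊢ (p2 ∧ p2)
    [Ax] p2 ⊢ p2
    [Ax] p2 ⊢ p2
  [∧I] p2 ⊢ (p2 ∧ p2)
    [Ax] p2 ⊢ p2
    [Ax] p2 ⊢ p2

Result: YES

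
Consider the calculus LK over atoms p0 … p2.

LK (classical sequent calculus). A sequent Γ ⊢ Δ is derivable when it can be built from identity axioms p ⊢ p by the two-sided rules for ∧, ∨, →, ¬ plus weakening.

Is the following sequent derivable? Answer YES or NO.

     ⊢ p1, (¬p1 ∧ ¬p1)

Derivation (root first):
[∧R]  ⊢ p1, (¬p1 ∧ ¬p1)
  [¬R]  ⊢ p1, ¬p1
    [Ax] p1 ⊢ p1
  [¬R]  ⊢ p1, ¬p1
    [Ax] p1 ⊢ p1

Result: YES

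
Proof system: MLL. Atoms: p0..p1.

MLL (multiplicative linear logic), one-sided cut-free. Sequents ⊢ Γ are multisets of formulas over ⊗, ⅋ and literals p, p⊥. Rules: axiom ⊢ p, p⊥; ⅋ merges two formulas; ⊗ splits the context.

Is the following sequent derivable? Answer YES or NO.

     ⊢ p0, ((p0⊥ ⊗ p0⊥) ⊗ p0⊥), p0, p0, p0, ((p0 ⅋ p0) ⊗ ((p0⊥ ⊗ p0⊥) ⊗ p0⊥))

Derivation (root first):
[⊗]  ⊢ p0, ((p0⊥ ⊗ p0⊥) ⊗ p0⊥), p0, p0, p0, ((p0 ⅋ p0) ⊗ ((p0⊥ ⊗ p0⊥) ⊗ p0⊥))
  [⅋]  ⊢ p0, ((p0⊥ ⊗ p0⊥) ⊗ p0⊥), (p0 ⅋ p0)
    [⊗]  ⊢ p0, p0, p0, ((p0⊥ ⊗ p0⊥) ⊗ p0⊥)
      [⊗]  ⊢ p0, p0, (p0⊥ ⊗ p0⊥)
        [Ax]  ⊢ p0, p0⊥
        [Ax]  ⊢ p0, p0⊥
      [Ax]  ⊢ p0, p0⊥
  [⊗]  ⊢ p0, p0, p0, ((p0⊥ ⊗ p0⊥) ⊗ p0⊥)
    [⊗]  ⊢ p0, p0, (p0⊥ ⊗ p0⊥)
      [Ax]  ⊢ p0, p0⊥
      [Ax]  ⊢ p0, p0⊥
    [Ax]  ⊢ p0, p0⊥

Result: YES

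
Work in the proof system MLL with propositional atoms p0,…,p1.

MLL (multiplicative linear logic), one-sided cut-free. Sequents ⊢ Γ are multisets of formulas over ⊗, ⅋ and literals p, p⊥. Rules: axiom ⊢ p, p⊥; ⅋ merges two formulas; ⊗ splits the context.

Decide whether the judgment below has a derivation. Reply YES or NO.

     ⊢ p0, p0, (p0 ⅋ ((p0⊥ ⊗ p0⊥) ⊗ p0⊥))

Proof tree:
[⅋]  ⊢ p0, p0, (p0 ⅋ ((p0⊥ ⊗ p0⊥) ⊗ p0⊥))
  [⊗]  ⊢ p0, p0, p0, ((p0⊥ ⊗ p0⊥) ⊗ p0⊥)
    [⊗]  ⊢ p0, p0, (p0⊥ ⊗ p0⊥)
      [Ax]  ⊢ p0, p0⊥
      [Ax]  ⊢ p0, p0⊥
    [Ax]  ⊢ p0, p0⊥

Result: YES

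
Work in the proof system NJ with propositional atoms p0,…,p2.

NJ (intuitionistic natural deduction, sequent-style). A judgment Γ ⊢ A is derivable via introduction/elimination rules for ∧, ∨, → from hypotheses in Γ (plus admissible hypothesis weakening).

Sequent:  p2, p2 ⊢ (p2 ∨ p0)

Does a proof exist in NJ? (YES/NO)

Derivation trace:
[∨I₁] p2, p2 ⊢ (p2 ∨ p0)
  [Wk] p2, p2 ⊢ p2
    [Ax] p2 ⊢ p2

Result: YES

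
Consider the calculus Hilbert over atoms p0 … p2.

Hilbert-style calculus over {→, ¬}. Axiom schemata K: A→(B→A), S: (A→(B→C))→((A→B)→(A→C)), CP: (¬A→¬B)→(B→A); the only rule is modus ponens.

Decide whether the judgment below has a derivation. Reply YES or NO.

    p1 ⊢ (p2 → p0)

Truth-table refutation:
  v=000: Γ:[p1=F] Δ:[(p2 → p0)=T] refutes=False
  v=001: Γ:[p1=F] Δ:[(p2 → p0)=F] refutes=False
  v=010: Γ:[p1=T] Δ:[(p2 → p0)=T] refutes=False
  v=011: Γ:[p1=T] Δ:[(p2 → p0)=F] refutes=True  ← countermodel

Result: NO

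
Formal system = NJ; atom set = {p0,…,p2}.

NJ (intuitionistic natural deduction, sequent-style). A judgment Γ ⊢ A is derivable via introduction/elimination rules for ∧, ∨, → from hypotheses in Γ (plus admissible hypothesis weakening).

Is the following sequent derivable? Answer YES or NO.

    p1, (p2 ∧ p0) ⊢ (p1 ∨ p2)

Derivation (root first):
[∨I₁] p1, (p2 ∧ p0) ⊢ (p1 ∨ p2)
  [Wk] p1, (p2 ∧ p0) ⊢ p1
    [Ax] p1 ⊢ p1

Result: YES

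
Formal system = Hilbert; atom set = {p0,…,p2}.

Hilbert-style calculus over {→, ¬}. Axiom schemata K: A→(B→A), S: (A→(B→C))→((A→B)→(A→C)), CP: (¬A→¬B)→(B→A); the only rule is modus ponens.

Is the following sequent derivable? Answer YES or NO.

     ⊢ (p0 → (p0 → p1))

Search for a countermodel by truth-table:
  v=000: Γ:[] Δ:[(p0 → (p0 → p1))=T] refutes=False
  v=001: Γ:[] Δ:[(p0 → (p0 → p1))=T] refutes=False
  v=010: Γ:[] Δ:[(p0 → (p0 → p1))=T] refutes=False
  v=011: Γ:[] Δ:[(p0 → (p0 → p1))=T] refutes=False
  v=100: Γ:[] Δ:[(p0 → (p0 → p1))=F] refutes=True  ← countermodel

Result: NO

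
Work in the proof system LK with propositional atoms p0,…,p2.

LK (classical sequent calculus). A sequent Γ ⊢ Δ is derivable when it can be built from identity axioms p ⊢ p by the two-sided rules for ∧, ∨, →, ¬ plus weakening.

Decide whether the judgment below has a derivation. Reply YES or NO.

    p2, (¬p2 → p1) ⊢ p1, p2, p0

Proof tree:
[→L] p2, (¬p2 → p1) ⊢ p1, p2, p0
  [¬R] p2 ⊢ p2, p0, ¬p2
    [WL] p2, p2 ⊢ p2, p0
      [WR] p2 ⊢ p2, p0
        [Ax] p2 ⊢ p2
  [Ax] p1 ⊢ p1

Result: YES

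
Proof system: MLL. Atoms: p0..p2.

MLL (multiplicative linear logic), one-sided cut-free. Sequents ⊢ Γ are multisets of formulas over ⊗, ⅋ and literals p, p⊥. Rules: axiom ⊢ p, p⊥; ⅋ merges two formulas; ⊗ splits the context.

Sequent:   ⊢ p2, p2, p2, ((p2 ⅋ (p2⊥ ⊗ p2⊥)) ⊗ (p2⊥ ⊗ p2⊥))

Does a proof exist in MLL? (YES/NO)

Derivation (root first):
[⊗]  ⊢ p2, p2, p2, ((p2 ⅋ (p2⊥ ⊗ p2⊥)) ⊗ (p2⊥ ⊗ p2⊥))
  [⅋]  ⊢ p2, (p2 ⅋ (p2⊥ ⊗ p2⊥))
    [⊗]  ⊢ p2, p2, (p2⊥ ⊗ p2⊥)
      [Ax]  ⊢ p2, p2⊥
      [Ax]  ⊢ p2, p2⊥
  [⊗]  ⊢ p2, p2, (p2⊥ ⊗ p2⊥)
    [Ax]  ⊢ p2, p2⊥
    [Ax]  ⊢ p2, p2⊥

Result: YES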